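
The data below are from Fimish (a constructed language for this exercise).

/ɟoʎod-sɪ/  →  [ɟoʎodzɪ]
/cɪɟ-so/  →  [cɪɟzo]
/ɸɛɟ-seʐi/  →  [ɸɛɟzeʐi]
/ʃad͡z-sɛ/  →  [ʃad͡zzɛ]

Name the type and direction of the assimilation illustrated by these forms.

progressive voicing assimilation

Comparing underlying and surface forms, /s/ → [z] is the alternation; the neighbouring /d/ is constant.
/s/ is voiceless while /d/ is voiced; the output [z] is voiced, matching the trigger — so the feature that spreads is voicing.
Place and manner are unchanged, so the assimilation is partial, not total.
The same holds elsewhere in the data: /s/ → [z] after /ɟ/ (voiceless → voiced, matching voiced); /s/ → [z] after /d͡z/ (voiceless → voiced, matching voiced) — only voicing changes, and always toward the preceding segment.
Since the segment that changes follows the conditioning segment, the assimilation is progressive.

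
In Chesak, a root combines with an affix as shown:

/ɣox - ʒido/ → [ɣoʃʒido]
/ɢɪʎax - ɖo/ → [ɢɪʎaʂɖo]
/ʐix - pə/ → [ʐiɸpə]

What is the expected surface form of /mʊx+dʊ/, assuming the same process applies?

[mʊsdʊ]

The data show regressive place assimilation: /x/ → [ʃ] before /ʒ/; /x/ → [ʂ] before /ɖ/; /x/ → [ɸ] before /p/. In each pair only place changes, matching the following consonant, while manner and voice stay constant.
/x/ is a voiceless velar fricative. The following trigger /d/ is alveolar, so /x/ must become alveolar as well.
Changing only its place to alveolar gives [s] — the voiceless alveolar fricative.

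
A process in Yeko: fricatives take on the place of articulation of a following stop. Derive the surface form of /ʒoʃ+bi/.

/ʃ/ is a voiceless postalveolar fricative. The following trigger /b/ is bilabial, so /ʃ/ must become bilabial as well.
A voiceless bilabial fricative is [ɸ], so the surface segment is [ɸ].

[ʒoɸbi]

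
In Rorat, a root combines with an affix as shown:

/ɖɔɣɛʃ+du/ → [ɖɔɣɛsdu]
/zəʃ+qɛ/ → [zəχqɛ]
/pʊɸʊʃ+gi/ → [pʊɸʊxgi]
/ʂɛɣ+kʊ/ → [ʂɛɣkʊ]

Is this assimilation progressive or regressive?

The segment that alternates is /ʃ/, which surfaces as [s] when adjacent to /d/.
/ʃ/ is postalveolar while /d/ is alveolar; the output [s] is alveolar, matching the trigger — so the feature that spreads is place.
The other alternating forms pattern the same way: /ʃ/ → [χ] before /q/ (postalveolar → uvular, matching uvular); /ʃ/ → [x] before /g/ (postalveolar → velar, matching velar) — only place changes, and always toward the following segment.
No alternation appears in [ʂɛɣkʊ]: there the adjacent consonants already agree in place (/ɣ/ and /k/ are both velar), so this form is consistent with the same rule.
Since the segment that changes precedes the conditioning segment, the assimilation is regressive.

regressive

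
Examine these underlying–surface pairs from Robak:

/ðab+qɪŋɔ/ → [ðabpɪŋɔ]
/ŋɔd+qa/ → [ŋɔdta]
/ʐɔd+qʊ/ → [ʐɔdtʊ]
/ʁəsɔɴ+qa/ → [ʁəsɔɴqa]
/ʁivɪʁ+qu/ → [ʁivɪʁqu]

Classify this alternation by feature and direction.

progressive place assimilation

Underlying /q/ is realised as [p] next to /b/; /b/ itself does not change.
/q/ is uvular while /b/ is bilabial; the output [p] is bilabial, matching the trigger — so the feature that spreads is place.
Manner and voice are unchanged, so the assimilation is partial, not total.
The same holds elsewhere in the data: /q/ → [t] after /d/ (uvular → alveolar, matching alveolar) — only place changes, and always toward the preceding segment.
No alternation appears in [ʁəsɔɴqa], [ʁivɪʁqu]: there the adjacent consonants already agree in place (/q/ and /ɴ/ are both uvular; /q/ and /ʁ/ are both uvular), so these forms are consistent with the same rule.
Since the segment that changes follows the conditioning segment, the assimilation is progressive.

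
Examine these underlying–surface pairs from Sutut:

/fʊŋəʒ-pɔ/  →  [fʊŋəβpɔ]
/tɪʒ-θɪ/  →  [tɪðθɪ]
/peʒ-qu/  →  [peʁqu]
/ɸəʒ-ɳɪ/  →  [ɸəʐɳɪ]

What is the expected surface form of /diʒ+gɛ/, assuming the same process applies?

[diɣgɛ]

The data show regressive place assimilation: /ʒ/ → [β] before /p/; /ʒ/ → [ð] before /θ/; /ʒ/ → [ʁ] before /q/; /ʒ/ → [ʐ] before /ɳ/. In each pair only place changes, matching the following consonant, while manner and voice stay constant.
The rule targets /ʒ/ (voiced postalveolar fricative), which sits before the trigger /g/ (velar).
A voiced velar fricative is [ɣ], so the surface segment is [ɣ].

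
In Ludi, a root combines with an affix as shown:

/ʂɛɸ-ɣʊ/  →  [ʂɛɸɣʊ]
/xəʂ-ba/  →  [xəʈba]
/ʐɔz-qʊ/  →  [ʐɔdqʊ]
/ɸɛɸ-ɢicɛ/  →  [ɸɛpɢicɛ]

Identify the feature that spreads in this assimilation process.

Underlying /ʂ/ is realised as [ʈ] next to /b/; /b/ itself does not change.
The change fricative → stop matches the manner of the following /b/, identifying this as manner assimilation.
The same holds elsewhere in the data: /z/ → [d] before /q/ (fricative → stop, matching a stop); /ɸ/ → [p] before /ɢ/ (fricative → stop, matching a stop) — only manner changes, and always toward the following segment.
No alternation appears in [ʂɛɸɣʊ]: there the adjacent consonants already agree in manner (/ɸ/ and /ɣ/ are both fricatives), so this form is consistent with the same rule.

manner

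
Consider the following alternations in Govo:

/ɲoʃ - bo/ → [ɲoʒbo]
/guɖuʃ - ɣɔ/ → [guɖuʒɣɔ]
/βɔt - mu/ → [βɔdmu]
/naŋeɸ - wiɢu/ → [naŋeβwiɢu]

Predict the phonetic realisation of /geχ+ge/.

[geʁge]

The data show regressive voicing assimilation: /ʃ/ → [ʒ] before /b/; /ʃ/ → [ʒ] before /ɣ/; /t/ → [d] before /m/; /ɸ/ → [β] before /w/. In each pair only voicing changes, matching the following consonant, while place and manner stay constant.
The rule targets /χ/ (voiceless uvular fricative), which sits before the trigger /g/ (voiced).
A voiced uvular fricative is [ʁ], so the surface segment is [ʁ].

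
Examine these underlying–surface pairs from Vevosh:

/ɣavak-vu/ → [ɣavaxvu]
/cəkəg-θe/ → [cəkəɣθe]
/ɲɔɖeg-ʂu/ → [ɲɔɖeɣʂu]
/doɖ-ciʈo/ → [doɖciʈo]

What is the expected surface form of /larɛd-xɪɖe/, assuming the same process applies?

[larɛzxɪɖe]

The data show regressive manner assimilation: /k/ → [x] before /v/; /g/ → [ɣ] before /θ/; /g/ → [ɣ] before /ʂ/. In each pair only manner changes, matching the following consonant, while place and voice stay constant.
Nothing changes in [doɖciʈo]: there the adjacent consonants already agree in manner (/ɖ/ and /c/ are both stops), so this form is consistent with the same rule.
The rule targets /d/ (voiced alveolar stop), which sits before the trigger /x/ (fricative).
A voiced alveolar fricative is [z], so the surface segment is [z].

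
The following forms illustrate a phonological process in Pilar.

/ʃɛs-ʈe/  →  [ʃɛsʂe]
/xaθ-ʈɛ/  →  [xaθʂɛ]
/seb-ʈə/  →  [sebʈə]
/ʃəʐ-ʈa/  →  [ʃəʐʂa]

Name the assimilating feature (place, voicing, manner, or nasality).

The segment that alternates is /ʈ/, which surfaces as [ʂ] when adjacent to /s/.
/ʈ/ is a stop while /s/ is a fricative; the output [ʂ] is a fricative, matching the trigger — so the feature that spreads is manner.
Checking the remaining alternations: /ʈ/ → [ʂ] after /θ/ (stop → fricative, matching a fricative); /ʈ/ → [ʂ] after /ʐ/ (stop → fricative, matching a fricative) — only manner changes, and always toward the preceding segment.
Nothing changes in [sebʈə]: there the adjacent consonants already agree in manner (/ʈ/ and /b/ are both stops), so this form is consistent with the same rule.

manner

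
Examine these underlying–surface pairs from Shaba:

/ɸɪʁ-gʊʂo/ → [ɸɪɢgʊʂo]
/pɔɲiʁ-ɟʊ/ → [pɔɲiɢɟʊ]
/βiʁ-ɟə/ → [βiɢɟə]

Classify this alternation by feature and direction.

Underlying /ʁ/ is realised as [ɢ] next to /g/; /g/ itself does not change.
The change fricative → stop matches the manner of the following /g/, identifying this as manner assimilation.
Place and voice are unchanged, so the assimilation is partial, not total.
The other alternating form patterns the same way: /ʁ/ → [ɢ] before /ɟ/ (fricative → stop, matching a stop) — only manner changes, and always toward the following segment.
Since the segment that changes precedes the conditioning segment, the assimilation is regressive.

regressive manner assimilation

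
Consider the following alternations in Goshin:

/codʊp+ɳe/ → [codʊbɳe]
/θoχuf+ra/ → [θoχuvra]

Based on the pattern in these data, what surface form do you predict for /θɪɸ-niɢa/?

[θɪβniɢa]

The data show regressive voicing assimilation: /p/ → [b] before /ɳ/; /f/ → [v] before /r/. In each pair only voicing changes, matching the following consonant, while place and manner stay constant.
/ɸ/ is a voiceless bilabial fricative. The following trigger /n/ is voiced, so /ɸ/ must become voiced as well.
A voiced bilabial fricative is [β], so the surface segment is [β].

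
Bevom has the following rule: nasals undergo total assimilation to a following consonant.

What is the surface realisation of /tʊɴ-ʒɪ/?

/ɴ/ is the segment targeted by the rule; it sits immediately before /ʒ/, so it assimilates completely and surfaces as [ʒ].

[tʊʒʒɪ]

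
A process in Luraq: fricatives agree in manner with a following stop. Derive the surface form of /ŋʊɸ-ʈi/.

[ŋʊpʈi]

/ɸ/ is a voiceless bilabial fricative. The following trigger /ʈ/ is a stop, so /ɸ/ must become a stop as well.
Changing only its manner to stop gives [p] — the voiceless bilabial stop.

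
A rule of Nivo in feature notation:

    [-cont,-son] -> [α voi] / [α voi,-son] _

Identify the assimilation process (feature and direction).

progressive voicing assimilation

The rule copies [voi] from the environment onto the target, so the assimilating feature is voicing.
Since the environment is written before the underscore, the trigger precedes the target; the direction is progressive.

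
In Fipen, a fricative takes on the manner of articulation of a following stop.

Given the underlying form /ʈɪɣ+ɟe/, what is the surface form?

[ʈɪgɟe]

/ɣ/ is a voiced velar fricative. The following trigger /ɟ/ is a stop, so /ɣ/ must become a stop as well.
The voiced velar stop is [g], so /ɣ/ → [g].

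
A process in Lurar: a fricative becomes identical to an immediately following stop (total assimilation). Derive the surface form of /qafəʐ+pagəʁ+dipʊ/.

[qafəppagəddipʊ]

/ʐ/ is the segment targeted by the rule; it sits immediately before /p/, so it assimilates completely and surfaces as [p].
At the second juncture, /ʁ/ likewise becomes [d] adjacent to /d/.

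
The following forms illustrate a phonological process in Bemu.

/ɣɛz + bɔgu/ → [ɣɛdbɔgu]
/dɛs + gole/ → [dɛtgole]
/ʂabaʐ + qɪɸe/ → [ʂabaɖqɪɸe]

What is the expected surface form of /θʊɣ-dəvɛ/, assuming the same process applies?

The data show regressive manner assimilation: /z/ → [d] before /b/; /s/ → [t] before /g/; /ʐ/ → [ɖ] before /q/. In each pair only manner changes, matching the following consonant, while place and voice stay constant.
The rule targets /ɣ/ (voiced velar fricative), which sits before the trigger /d/ (stop).
The voiced velar stop is [g], so /ɣ/ → [g].

[θʊgdəvɛ]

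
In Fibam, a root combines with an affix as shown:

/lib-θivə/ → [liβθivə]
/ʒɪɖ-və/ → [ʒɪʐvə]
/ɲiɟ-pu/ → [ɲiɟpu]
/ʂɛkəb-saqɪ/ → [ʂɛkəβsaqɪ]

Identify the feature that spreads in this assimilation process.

Comparing underlying and surface forms, /b/ → [β] is the alternation; the neighbouring /θ/ is constant.
The change stop → fricative matches the manner of the following /θ/, identifying this as manner assimilation.
The same holds elsewhere in the data: /ɖ/ → [ʐ] before /v/ (stop → fricative, matching a fricative); /b/ → [β] before /s/ (stop → fricative, matching a fricative) — only manner changes, and always toward the following segment.
Nothing changes in [ɲiɟpu]: there the adjacent consonants already agree in manner (/ɟ/ and /p/ are both stops), so this form is consistent with the same rule.

manner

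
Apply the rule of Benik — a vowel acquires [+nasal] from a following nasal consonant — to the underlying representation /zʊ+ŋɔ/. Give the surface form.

[zʊ̃ŋɔ]

/ʊ/ sits next to the nasal /ŋ/ and is therefore nasalised to [ʊ̃].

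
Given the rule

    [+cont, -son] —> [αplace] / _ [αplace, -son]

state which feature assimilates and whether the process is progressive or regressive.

The shared variable α links the value of the place features (abbreviated [place]) on the target to the same value on the neighbouring segment, so place is the feature that assimilates.
Since the environment is written after the underscore, the trigger follows the target; the direction is regressive.

regressive place assimilation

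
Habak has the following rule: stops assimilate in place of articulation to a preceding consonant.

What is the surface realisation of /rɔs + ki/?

/k/ is a voiceless velar stop. The preceding trigger /s/ is alveolar, so /k/ must become alveolar as well.
A voiceless alveolar stop is [t], so the surface segment is [t].

[rɔsti]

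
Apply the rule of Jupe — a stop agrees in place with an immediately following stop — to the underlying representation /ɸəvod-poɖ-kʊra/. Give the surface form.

The rule targets /d/ (voiced alveolar stop), which sits before the trigger /p/ (bilabial).
A voiced bilabial stop is [b], so the surface segment is [b].
The same rule applies at the second boundary: /ɖ/ → [g] next to /k/.

[ɸəvobpogkʊra]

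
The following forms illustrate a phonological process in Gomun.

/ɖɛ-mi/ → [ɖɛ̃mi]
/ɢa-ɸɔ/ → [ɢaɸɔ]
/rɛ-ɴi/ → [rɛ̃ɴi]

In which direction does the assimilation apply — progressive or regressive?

The vowel /ɛ/ surfaces as nasalised [ɛ̃] next to the following nasal /m/ — it has acquired the [+nasal] feature of its neighbour.
Likewise in the remaining data: /ɛ/ → [ɛ̃] before /ɴ/ — each time a vowel is nasalised next to a following nasal.
No change occurs in [ɢaɸɔ] because the vowel at the boundary is adjacent to an oral consonant, not a nasal (/a/ next to /ɸ/).
Because the conditioning nasal is to the right of the vowel that changes, the process is regressive (anticipatory).

regressive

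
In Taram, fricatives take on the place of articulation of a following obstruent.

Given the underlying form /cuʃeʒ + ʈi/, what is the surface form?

[cuʃeʐʈi]

The rule targets /ʒ/ (voiced postalveolar fricative), which sits before the trigger /ʈ/ (retroflex).
A voiced retroflex fricative is [ʐ], so the surface segment is [ʐ].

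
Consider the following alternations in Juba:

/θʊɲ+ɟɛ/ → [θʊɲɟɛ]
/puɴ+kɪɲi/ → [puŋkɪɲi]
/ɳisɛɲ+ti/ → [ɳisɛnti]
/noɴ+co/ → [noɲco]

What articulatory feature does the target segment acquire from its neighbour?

place

Comparing underlying and surface forms, /ɴ/ → [ŋ] is the alternation; the neighbouring /k/ is constant.
/ɴ/ is uvular while /k/ is velar; the output [ŋ] is velar, matching the trigger — so the feature that spreads is place.
The same holds elsewhere in the data: /ɲ/ → [n] before /t/ (palatal → alveolar, matching alveolar); /ɴ/ → [ɲ] before /c/ (uvular → palatal, matching palatal) — only place changes, and always toward the following segment.
Nothing changes in [θʊɲɟɛ]: there the adjacent consonants already agree in place (/ɲ/ and /ɟ/ are both palatal), so this form is consistent with the same rule.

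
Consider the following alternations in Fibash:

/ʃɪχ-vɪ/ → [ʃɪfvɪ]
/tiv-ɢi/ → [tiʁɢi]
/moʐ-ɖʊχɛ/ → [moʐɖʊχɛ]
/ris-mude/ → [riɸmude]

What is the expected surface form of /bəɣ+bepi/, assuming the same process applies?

[bəβbepi]

The data show regressive place assimilation: /χ/ → [f] before /v/; /v/ → [ʁ] before /ɢ/; /s/ → [ɸ] before /m/. In each pair only place changes, matching the following consonant, while manner and voice stay constant.
No alternation appears in [moʐɖʊχɛ]: there the adjacent consonants already agree in place (/ʐ/ and /ɖ/ are both retroflex), so this form is consistent with the same rule.
/ɣ/ is a voiced velar fricative. The following trigger /b/ is bilabial, so /ɣ/ must become bilabial as well.
The voiced bilabial fricative is [β], so /ɣ/ → [β].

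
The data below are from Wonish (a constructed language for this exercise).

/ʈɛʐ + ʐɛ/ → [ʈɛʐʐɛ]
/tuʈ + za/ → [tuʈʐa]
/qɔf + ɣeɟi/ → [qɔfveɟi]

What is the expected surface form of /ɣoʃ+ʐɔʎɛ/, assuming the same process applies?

The data show progressive place assimilation: /z/ → [ʐ] after /ʈ/; /ɣ/ → [v] after /f/. In each pair only place changes, matching the preceding consonant, while manner and voice stay constant.
Nothing changes in [ʈɛʐʐɛ]: there the adjacent consonants already agree in place (/ʐ/ and /ʐ/ are both retroflex), so this form is consistent with the same rule.
The rule targets /ʐ/ (voiced retroflex fricative), which sits after the trigger /ʃ/ (postalveolar).
The voiced postalveolar fricative is [ʒ], so /ʐ/ → [ʒ].

[ɣoʃʒɔʎɛ]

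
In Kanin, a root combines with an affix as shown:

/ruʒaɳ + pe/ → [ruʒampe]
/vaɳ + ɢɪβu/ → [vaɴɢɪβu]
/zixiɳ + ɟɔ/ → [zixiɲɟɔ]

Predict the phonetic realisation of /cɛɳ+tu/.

The data show regressive place assimilation: /ɳ/ → [m] before /p/; /ɳ/ → [ɴ] before /ɢ/; /ɳ/ → [ɲ] before /ɟ/. In each pair only place changes, matching the following consonant, while manner and voice stay constant.
/ɳ/ is a voiced retroflex nasal. The following trigger /t/ is alveolar, so /ɳ/ must become alveolar as well.
The voiced alveolar nasal is [n], so /ɳ/ → [n].

[cɛntu]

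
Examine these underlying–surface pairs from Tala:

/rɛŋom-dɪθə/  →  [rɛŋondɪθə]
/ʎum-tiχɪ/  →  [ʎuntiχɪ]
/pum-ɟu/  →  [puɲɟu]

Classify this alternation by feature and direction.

regressive place assimilation

The segment that alternates is /m/, which surfaces as [n] when adjacent to /d/.
/m/ is bilabial while /d/ is alveolar; the output [n] is alveolar, matching the trigger — so the feature that spreads is place.
Manner and voice are unchanged, so the assimilation is partial, not total.
The same holds elsewhere in the data: /m/ → [n] before /t/ (bilabial → alveolar, matching alveolar); /m/ → [ɲ] before /ɟ/ (bilabial → palatal, matching palatal) — only place changes, and always toward the following segment.
Since the segment that changes precedes the conditioning segment, the assimilation is regressive.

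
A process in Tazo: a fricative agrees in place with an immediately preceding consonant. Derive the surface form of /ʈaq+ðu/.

The rule targets /ð/ (voiced dental fricative), which sits after the trigger /q/ (uvular).
The voiced uvular fricative is [ʁ], so /ð/ → [ʁ].

[ʈaqʁu]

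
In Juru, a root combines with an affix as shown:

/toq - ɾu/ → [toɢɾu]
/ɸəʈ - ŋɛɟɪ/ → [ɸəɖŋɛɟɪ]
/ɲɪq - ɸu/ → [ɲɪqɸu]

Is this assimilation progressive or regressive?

regressive

Underlying /q/ is realised as [ɢ] next to /ɾ/; /ɾ/ itself does not change.
The change voiceless → voiced matches the voicing of the following /ɾ/, identifying this as voicing assimilation.
The other alternating form patterns the same way: /ʈ/ → [ɖ] before /ŋ/ (voiceless → voiced, matching voiced) — only voicing changes, and always toward the following segment.
No alternation appears in [ɲɪqɸu]: there the adjacent consonants already agree in voicing (/q/ and /ɸ/ are both voiceless), so this form is consistent with the same rule.
Since the segment that changes precedes the conditioning segment, the assimilation is regressive.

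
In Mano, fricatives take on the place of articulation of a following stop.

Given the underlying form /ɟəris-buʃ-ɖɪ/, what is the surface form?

/s/ is a voiceless alveolar fricative. The following trigger /b/ is bilabial, so /s/ must become bilabial as well.
Changing only its place to bilabial gives [ɸ] — the voiceless bilabial fricative.
The same rule applies at the second boundary: /ʃ/ → [ʂ] next to /ɖ/.

[ɟəriɸbuʂɖɪ]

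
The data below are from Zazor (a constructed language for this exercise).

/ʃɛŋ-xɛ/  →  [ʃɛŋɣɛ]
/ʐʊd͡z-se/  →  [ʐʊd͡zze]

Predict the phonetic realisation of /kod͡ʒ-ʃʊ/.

[kod͡ʒʒʊ]

The data show progressive voicing assimilation: /x/ → [ɣ] after /ŋ/; /s/ → [z] after /d͡z/. In each pair only voicing changes, matching the preceding consonant, while place and manner stay constant.
/ʃ/ is a voiceless postalveolar fricative. The preceding trigger /d͡ʒ/ is voiced, so /ʃ/ must become voiced as well.
The voiced postalveolar fricative is [ʒ], so /ʃ/ → [ʒ].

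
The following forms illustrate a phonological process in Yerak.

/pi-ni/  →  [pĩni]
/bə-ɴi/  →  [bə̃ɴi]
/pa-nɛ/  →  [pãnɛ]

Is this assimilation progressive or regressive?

regressive

The vowel /i/ surfaces as nasalised [ĩ] next to the following nasal /n/ — it has acquired the [+nasal] feature of its neighbour.
Likewise in the remaining data: /ə/ → [ə̃] before /ɴ/; /a/ → [ã] before /n/ — each time a vowel is nasalised next to a following nasal.
Because the conditioning nasal is to the right of the vowel that changes, the process is regressive (anticipatory).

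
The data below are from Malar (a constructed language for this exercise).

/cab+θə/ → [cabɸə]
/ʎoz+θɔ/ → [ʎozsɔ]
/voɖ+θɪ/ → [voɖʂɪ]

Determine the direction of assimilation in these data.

progressive

Comparing underlying and surface forms, /θ/ → [ɸ] is the alternation; the neighbouring /b/ is constant.
/θ/ is dental while /b/ is bilabial; the output [ɸ] is bilabial, matching the trigger — so the feature that spreads is place.
Checking the remaining alternations: /θ/ → [s] after /z/ (dental → alveolar, matching alveolar); /θ/ → [ʂ] after /ɖ/ (dental → retroflex, matching retroflex) — only place changes, and always toward the preceding segment.
Since the segment that changes follows the conditioning segment, the assimilation is progressive.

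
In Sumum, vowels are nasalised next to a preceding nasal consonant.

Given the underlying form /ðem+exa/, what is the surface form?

/e/ sits next to the nasal /m/ and is therefore nasalised to [ẽ].

[ðemẽxa]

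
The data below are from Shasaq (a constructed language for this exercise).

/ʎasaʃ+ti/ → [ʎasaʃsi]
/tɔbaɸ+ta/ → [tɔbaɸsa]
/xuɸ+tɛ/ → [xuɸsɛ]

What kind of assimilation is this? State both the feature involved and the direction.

progressive manner assimilation

Underlying /t/ is realised as [s] next to /ʃ/; /ʃ/ itself does not change.
The change stop → fricative matches the manner of the preceding /ʃ/, identifying this as manner assimilation.
Place and voice are unchanged, so the assimilation is partial, not total.
The other alternating form patterns the same way: /t/ → [s] after /ɸ/ (stop → fricative, matching a fricative) — only manner changes, and always toward the preceding segment.
Since the segment that changes follows the conditioning segment, the assimilation is progressive.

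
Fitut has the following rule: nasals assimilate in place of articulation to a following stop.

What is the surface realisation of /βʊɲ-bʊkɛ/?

The rule targets /ɲ/ (voiced palatal nasal), which sits before the trigger /b/ (bilabial).
The voiced bilabial nasal is [m], so /ɲ/ → [m].

[βʊmbʊkɛ]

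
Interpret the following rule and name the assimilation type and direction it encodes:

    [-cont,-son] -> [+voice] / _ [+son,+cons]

The structural change is [+voice], and the conditioning segment [+son,+cons] (a sonorant consonant) is itself voiced, so the target comes to share the voicing of its neighbour — voicing assimilation.
Since the environment is written after the underscore, the trigger follows the target; the direction is regressive.

regressive voicing assimilation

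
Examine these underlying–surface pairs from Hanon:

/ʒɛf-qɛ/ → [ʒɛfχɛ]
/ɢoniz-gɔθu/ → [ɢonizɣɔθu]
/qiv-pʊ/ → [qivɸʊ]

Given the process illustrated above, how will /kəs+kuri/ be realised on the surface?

The data show progressive manner assimilation: /q/ → [χ] after /f/; /g/ → [ɣ] after /z/; /p/ → [ɸ] after /v/. In each pair only manner changes, matching the preceding consonant, while place and voice stay constant.
The rule targets /k/ (voiceless velar stop), which sits after the trigger /s/ (fricative).
Changing only its manner to fricative gives [x] — the voiceless velar fricative.

[kəsxuri]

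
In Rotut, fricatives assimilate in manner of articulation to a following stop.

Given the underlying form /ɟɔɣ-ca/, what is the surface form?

The rule targets /ɣ/ (voiced velar fricative), which sits before the trigger /c/ (stop).
A voiced velar stop is [g], so the surface segment is [g].

[ɟɔgca]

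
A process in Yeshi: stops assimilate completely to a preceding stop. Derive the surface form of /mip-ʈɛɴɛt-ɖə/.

[mippɛɴɛttə]

/ʈ/ is the segment targeted by the rule; it sits immediately after /p/, so it assimilates completely and surfaces as [p].
At the second juncture, /ɖ/ likewise becomes [t] adjacent to /t/.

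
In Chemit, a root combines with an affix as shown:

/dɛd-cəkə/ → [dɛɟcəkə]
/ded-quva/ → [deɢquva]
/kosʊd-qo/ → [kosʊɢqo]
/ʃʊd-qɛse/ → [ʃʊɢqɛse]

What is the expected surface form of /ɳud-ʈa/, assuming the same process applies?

[ɳuɖʈa]

The data show regressive place assimilation: /d/ → [ɟ] before /c/; /d/ → [ɢ] before /q/. In each pair only place changes, matching the following consonant, while manner and voice stay constant.
/d/ is a voiced alveolar stop. The following trigger /ʈ/ is retroflex, so /d/ must become retroflex as well.
A voiced retroflex stop is [ɖ], so the surface segment is [ɖ].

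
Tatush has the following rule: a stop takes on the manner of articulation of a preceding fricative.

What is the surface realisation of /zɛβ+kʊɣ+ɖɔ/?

The rule targets /k/ (voiceless velar stop), which sits after the trigger /β/ (fricative).
The voiceless velar fricative is [x], so /k/ → [x].
The same rule applies at the second boundary: /ɖ/ → [ʐ] next to /ɣ/.

[zɛβxʊɣʐɔ]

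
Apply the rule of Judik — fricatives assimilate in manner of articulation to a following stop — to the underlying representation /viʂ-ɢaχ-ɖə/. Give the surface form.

[viʈɢaqɖə]

/ʂ/ is a voiceless retroflex fricative. The following trigger /ɢ/ is a stop, so /ʂ/ must become a stop as well.
The voiceless retroflex stop is [ʈ], so /ʂ/ → [ʈ].
At the second juncture, /χ/ likewise becomes [q] adjacent to /ɖ/.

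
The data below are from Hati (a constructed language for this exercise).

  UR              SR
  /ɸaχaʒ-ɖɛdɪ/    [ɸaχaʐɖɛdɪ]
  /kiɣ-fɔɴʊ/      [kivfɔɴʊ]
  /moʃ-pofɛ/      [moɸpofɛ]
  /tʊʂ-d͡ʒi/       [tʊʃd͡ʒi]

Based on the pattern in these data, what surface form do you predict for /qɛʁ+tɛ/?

The data show regressive place assimilation: /ʒ/ → [ʐ] before /ɖ/; /ɣ/ → [v] before /f/; /ʃ/ → [ɸ] before /p/; /ʂ/ → [ʃ] before /d͡ʒ/. In each pair only place changes, matching the following consonant, while manner and voice stay constant.
/ʁ/ is a voiced uvular fricative. The following trigger /t/ is alveolar, so /ʁ/ must become alveolar as well.
A voiced alveolar fricative is [z], so the surface segment is [z].

[qɛztɛ]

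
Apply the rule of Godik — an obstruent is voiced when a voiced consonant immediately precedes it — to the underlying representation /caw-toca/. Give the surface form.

[cawdoca]

The rule targets /t/ (voiceless alveolar stop), which sits after the trigger /w/ (voiced).
A voiced alveolar stop is [d], so the surface segment is [d].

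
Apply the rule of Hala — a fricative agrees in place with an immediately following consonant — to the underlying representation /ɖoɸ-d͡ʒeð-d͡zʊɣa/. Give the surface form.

The rule targets /ɸ/ (voiceless bilabial fricative), which sits before the trigger /d͡ʒ/ (postalveolar).
A voiceless postalveolar fricative is [ʃ], so the surface segment is [ʃ].
The same rule applies at the second boundary: /ð/ → [z] next to /d͡z/.

[ɖoʃd͡ʒezd͡zʊɣa]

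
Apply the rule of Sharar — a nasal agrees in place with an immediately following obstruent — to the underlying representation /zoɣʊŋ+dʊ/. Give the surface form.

The rule targets /ŋ/ (voiced velar nasal), which sits before the trigger /d/ (alveolar).
A voiced alveolar nasal is [n], so the surface segment is [n].

[zoɣʊndʊ]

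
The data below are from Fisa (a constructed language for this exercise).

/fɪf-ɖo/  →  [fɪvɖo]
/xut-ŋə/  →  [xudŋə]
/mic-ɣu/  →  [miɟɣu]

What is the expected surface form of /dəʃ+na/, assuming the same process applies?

The data show regressive voicing assimilation: /f/ → [v] before /ɖ/; /t/ → [d] before /ŋ/; /c/ → [ɟ] before /ɣ/. In each pair only voicing changes, matching the following consonant, while place and manner stay constant.
The rule targets /ʃ/ (voiceless postalveolar fricative), which sits before the trigger /n/ (voiced).
A voiced postalveolar fricative is [ʒ], so the surface segment is [ʒ].

[dəʒna]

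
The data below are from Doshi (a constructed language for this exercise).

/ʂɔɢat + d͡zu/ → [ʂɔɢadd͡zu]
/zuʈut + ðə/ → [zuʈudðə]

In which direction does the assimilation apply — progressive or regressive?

The segment that alternates is /t/, which surfaces as [d] when adjacent to /d͡z/.
/t/ is voiceless while /d͡z/ is voiced; the output [d] is voiced, matching the trigger — so the feature that spreads is voicing.
Checking the remaining alternation: /t/ → [d] before /ð/ (voiceless → voiced, matching voiced) — only voicing changes, and always toward the following segment.
The trigger is the following segment, so the direction is regressive (anticipatory).

regressive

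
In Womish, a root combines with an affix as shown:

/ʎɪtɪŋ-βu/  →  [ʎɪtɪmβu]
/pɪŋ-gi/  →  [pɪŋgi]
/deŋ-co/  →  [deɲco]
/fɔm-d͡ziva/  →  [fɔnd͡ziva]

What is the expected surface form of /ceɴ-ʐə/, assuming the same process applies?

[ceɳʐə]

The data show regressive place assimilation: /ŋ/ → [m] before /β/; /ŋ/ → [ɲ] before /c/; /m/ → [n] before /d͡z/. In each pair only place changes, matching the following consonant, while manner and voice stay constant.
No alternation appears in [pɪŋgi]: there the adjacent consonants already agree in place (/ŋ/ and /g/ are both velar), so this form is consistent with the same rule.
The rule targets /ɴ/ (voiced uvular nasal), which sits before the trigger /ʐ/ (retroflex).
The voiced retroflex nasal is [ɳ], so /ɴ/ → [ɳ].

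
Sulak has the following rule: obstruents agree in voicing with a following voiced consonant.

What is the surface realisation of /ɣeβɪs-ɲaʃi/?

The rule targets /s/ (voiceless alveolar fricative), which sits before the trigger /ɲ/ (voiced).
A voiced alveolar fricative is [z], so the surface segment is [z].

[ɣeβɪzɲaʃi]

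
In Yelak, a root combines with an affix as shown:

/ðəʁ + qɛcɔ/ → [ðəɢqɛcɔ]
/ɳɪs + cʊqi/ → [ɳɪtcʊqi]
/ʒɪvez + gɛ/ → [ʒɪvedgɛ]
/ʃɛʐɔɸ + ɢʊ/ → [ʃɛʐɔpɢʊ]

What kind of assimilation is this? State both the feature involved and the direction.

Comparing underlying and surface forms, /ʁ/ → [ɢ] is the alternation; the neighbouring /q/ is constant.
/ʁ/ is a fricative while /q/ is a stop; the output [ɢ] is a stop, matching the trigger — so the feature that spreads is manner.
Place and voice are unchanged, so the assimilation is partial, not total.
Checking the remaining alternations: /s/ → [t] before /c/ (fricative → stop, matching a stop); /z/ → [d] before /g/ (fricative → stop, matching a stop); /ɸ/ → [p] before /ɢ/ (fricative → stop, matching a stop) — only manner changes, and always toward the following segment.
Since the segment that changes precedes the conditioning segment, the assimilation is regressive.

regressive manner assimilation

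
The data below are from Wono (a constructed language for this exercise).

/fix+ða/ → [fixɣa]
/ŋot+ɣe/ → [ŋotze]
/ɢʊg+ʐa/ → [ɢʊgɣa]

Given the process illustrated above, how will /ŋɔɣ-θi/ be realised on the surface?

[ŋɔɣxi]

The data show progressive place assimilation: /ð/ → [ɣ] after /x/; /ɣ/ → [z] after /t/; /ʐ/ → [ɣ] after /g/. In each pair only place changes, matching the preceding consonant, while manner and voice stay constant.
The rule targets /θ/ (voiceless dental fricative), which sits after the trigger /ɣ/ (velar).
The voiceless velar fricative is [x], so /θ/ → [x].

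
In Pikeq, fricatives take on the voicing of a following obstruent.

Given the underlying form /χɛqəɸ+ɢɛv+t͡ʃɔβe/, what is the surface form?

[χɛqəβɢɛft͡ʃɔβe]

The rule targets /ɸ/ (voiceless bilabial fricative), which sits before the trigger /ɢ/ (voiced).
The voiced bilabial fricative is [β], so /ɸ/ → [β].
At the second juncture, /v/ likewise becomes [f] adjacent to /t͡ʃ/.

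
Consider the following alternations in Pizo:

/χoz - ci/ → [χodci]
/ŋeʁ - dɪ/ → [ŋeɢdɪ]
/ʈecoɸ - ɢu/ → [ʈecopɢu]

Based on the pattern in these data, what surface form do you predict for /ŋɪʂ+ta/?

[ŋɪʈta]

The data show regressive manner assimilation: /z/ → [d] before /c/; /ʁ/ → [ɢ] before /d/; /ɸ/ → [p] before /ɢ/. In each pair only manner changes, matching the following consonant, while place and voice stay constant.
The rule targets /ʂ/ (voiceless retroflex fricative), which sits before the trigger /t/ (stop).
A voiceless retroflex stop is [ʈ], so the surface segment is [ʈ].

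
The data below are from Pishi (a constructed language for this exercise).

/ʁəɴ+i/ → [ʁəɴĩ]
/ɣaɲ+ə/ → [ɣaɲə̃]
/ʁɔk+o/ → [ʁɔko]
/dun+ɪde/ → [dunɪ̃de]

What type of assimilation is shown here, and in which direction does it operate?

progressive nasality assimilation (vowel nasalisation)

The vowel /i/ surfaces as nasalised [ĩ] next to the preceding nasal /ɴ/ — it has acquired the [+nasal] feature of its neighbour.
Likewise in the remaining data: /ə/ → [ə̃] after /ɲ/; /ɪ/ → [ɪ̃] after /n/ — each time a vowel is nasalised next to a preceding nasal.
No change occurs in [ʁɔko] because the vowel at the boundary is adjacent to an oral consonant, not a nasal (/o/ next to /k/).
Because the conditioning nasal is to the left of the vowel that changes, the process is progressive (perseverative).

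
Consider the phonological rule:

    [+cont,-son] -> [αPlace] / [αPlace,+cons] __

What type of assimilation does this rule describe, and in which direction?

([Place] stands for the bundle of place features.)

progressive place assimilation

The rule copies the place features (abbreviated [Place]) from the environment onto the target, so the assimilating feature is place.
The conditioning segment sits to the left of the focus bar, meaning the trigger precedes the segment that changes — progressive assimilation.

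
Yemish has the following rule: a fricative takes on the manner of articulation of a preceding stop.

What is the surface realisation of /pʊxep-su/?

The rule targets /s/ (voiceless alveolar fricative), which sits after the trigger /p/ (stop).
The voiceless alveolar stop is [t], so /s/ → [t].

[pʊxeptu]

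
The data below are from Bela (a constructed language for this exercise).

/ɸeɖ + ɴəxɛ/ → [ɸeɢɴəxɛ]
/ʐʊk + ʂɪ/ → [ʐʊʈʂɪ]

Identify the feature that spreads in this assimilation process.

The segment that alternates is /ɖ/, which surfaces as [ɢ] when adjacent to /ɴ/.
/ɖ/ is retroflex while /ɴ/ is uvular; the output [ɢ] is uvular, matching the trigger — so the feature that spreads is place.
The same holds elsewhere in the data: /k/ → [ʈ] before /ʂ/ (velar → retroflex, matching retroflex) — only place changes, and always toward the following segment.

place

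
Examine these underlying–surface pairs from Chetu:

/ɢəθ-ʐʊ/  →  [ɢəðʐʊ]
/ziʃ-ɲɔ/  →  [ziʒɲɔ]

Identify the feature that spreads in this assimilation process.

voicing

Comparing underlying and surface forms, /θ/ → [ð] is the alternation; the neighbouring /ʐ/ is constant.
/θ/ is voiceless while /ʐ/ is voiced; the output [ð] is voiced, matching the trigger — so the feature that spreads is voicing.
The same holds elsewhere in the data: /ʃ/ → [ʒ] before /ɲ/ (voiceless → voiced, matching voiced) — only voicing changes, and always toward the following segment.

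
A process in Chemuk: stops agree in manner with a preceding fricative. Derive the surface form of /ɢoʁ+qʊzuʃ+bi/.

[ɢoʁχʊzuʃβi]

/q/ is a voiceless uvular stop. The preceding trigger /ʁ/ is a fricative, so /q/ must become a fricative as well.
A voiceless uvular fricative is [χ], so the surface segment is [χ].
At the second juncture, /b/ likewise becomes [β] adjacent to /ʃ/.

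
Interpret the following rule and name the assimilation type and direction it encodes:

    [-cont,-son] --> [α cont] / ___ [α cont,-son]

regressive manner assimilation

The shared variable α links the value of [cont] on the target to that of the neighbouring obstruent. [cont] distinguishes stops from fricatives — a manner-of-articulation feature — so this is manner assimilation.
The conditioning segment sits to the right of the focus bar, meaning the trigger follows the segment that changes — regressive assimilation.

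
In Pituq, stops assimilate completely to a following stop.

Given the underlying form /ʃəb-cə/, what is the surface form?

/b/ is the segment targeted by the rule; it sits immediately before /c/, so it assimilates completely and surfaces as [c].

[ʃəccə]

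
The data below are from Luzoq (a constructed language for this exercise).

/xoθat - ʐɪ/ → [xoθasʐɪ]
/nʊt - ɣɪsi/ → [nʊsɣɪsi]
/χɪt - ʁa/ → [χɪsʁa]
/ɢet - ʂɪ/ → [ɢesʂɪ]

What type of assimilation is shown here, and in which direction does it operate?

regressive manner assimilation

The segment that alternates is /t/, which surfaces as [s] when adjacent to /ʐ/.
The change stop → fricative matches the manner of the following /ʐ/, identifying this as manner assimilation.
Place and voice are unchanged, so the assimilation is partial, not total.
The same holds elsewhere in the data: /t/ → [s] before /ɣ/ (stop → fricative, matching a fricative); /t/ → [s] before /ʁ/ (stop → fricative, matching a fricative); /t/ → [s] before /ʂ/ (stop → fricative, matching a fricative) — only manner changes, and always toward the following segment.
Since the segment that changes precedes the conditioning segment, the assimilation is regressive.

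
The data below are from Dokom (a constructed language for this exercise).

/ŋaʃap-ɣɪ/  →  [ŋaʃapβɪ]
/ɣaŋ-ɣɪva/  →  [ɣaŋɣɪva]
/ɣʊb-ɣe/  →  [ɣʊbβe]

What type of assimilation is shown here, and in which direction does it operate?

progressive place assimilation

Underlying /ɣ/ is realised as [β] next to /p/; /p/ itself does not change.
/ɣ/ is velar while /p/ is bilabial; the output [β] is bilabial, matching the trigger — so the feature that spreads is place.
Manner and voice are unchanged, so the assimilation is partial, not total.
The same holds elsewhere in the data: /ɣ/ → [β] after /b/ (velar → bilabial, matching bilabial) — only place changes, and always toward the preceding segment.
Nothing changes in [ɣaŋɣɪva]: there the adjacent consonants already agree in place (/ɣ/ and /ŋ/ are both velar), so this form is consistent with the same rule.
The trigger is the preceding segment, so the direction is progressive (perseverative).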